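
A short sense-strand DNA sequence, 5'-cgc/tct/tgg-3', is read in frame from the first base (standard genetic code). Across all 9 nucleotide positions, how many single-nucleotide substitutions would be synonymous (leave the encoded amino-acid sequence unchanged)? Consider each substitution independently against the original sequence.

6

Codon 1 (CGC, Arg): 3 synonymous substitutions.
Codon 2 (TCT, Ser): 3 synonymous substitutions.
Codon 3 (TGG, Trp): 0 synonymous substitutions.
Total: 3 + 3 + 0 = 6.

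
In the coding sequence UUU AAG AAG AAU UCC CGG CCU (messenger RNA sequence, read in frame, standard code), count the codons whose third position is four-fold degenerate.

Codon 1 UUU (Phe): third position 2-fold.
Codon 2 AAG (Lys): third position 2-fold.
Codon 3 AAG (Lys): third position 2-fold.
Codon 4 AAU (Asn): third position 2-fold.
Codon 5 UCC (Ser): third position 4-fold.
Codon 6 CGG (Arg): third position 4-fold.
Codon 7 CCU (Pro): third position 4-fold.
Four-fold degenerate third positions: 3.

3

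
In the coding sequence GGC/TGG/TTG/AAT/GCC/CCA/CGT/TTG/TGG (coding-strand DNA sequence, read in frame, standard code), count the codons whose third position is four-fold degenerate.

Codon 1 GGC (Gly): third position 4-fold.
Codon 2 TGG (Trp): third position 1-fold.
Codon 3 TTG (Leu): third position 2-fold.
Codon 4 AAT (Asn): third position 2-fold.
Codon 5 GCC (Ala): third position 4-fold.
Codon 6 CCA (Pro): third position 4-fold.
Codon 7 CGT (Arg): third position 4-fold.
Codon 8 TTG (Leu): third position 2-fold.
Codon 9 TGG (Trp): third position 1-fold.
Four-fold degenerate third positions: 4.

4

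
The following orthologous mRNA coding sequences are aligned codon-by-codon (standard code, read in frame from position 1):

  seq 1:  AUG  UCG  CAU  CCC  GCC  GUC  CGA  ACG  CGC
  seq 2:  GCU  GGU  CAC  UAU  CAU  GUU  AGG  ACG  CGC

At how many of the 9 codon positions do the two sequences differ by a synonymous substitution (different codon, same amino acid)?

Codon 1: AUG Met / GCU Ala — nonsynonymous.
Codon 2: UCG Ser / GGU Gly — nonsynonymous.
Codon 3: CAU His / CAC His — synonymous.
Codon 4: CCC Pro / UAU Tyr — nonsynonymous.
Codon 5: GCC Ala / CAU His — nonsynonymous.
Codon 6: GUC Val / GUU Val — synonymous.
Codon 7: CGA Arg / AGG Arg — synonymous.
Codon 8: ACG Thr / ACG Thr — identical.
Codon 9: CGC Arg / CGC Arg — identical.
Synonymous differences: 3.

3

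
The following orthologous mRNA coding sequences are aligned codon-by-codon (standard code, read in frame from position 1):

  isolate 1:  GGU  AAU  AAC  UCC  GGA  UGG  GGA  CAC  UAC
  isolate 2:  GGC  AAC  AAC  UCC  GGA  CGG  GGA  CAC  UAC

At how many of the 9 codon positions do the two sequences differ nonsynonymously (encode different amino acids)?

1

Codon 1: GGU Gly / GGC Gly — synonymous.
Codon 2: AAU Asn / AAC Asn — synonymous.
Codon 3: AAC Asn / AAC Asn — identical.
Codon 4: UCC Ser / UCC Ser — identical.
Codon 5: GGA Gly / GGA Gly — identical.
Codon 6: UGG Trp / CGG Arg — nonsynonymous.
Codon 7: GGA Gly / GGA Gly — identical.
Codon 8: CAC His / CAC His — identical.
Codon 9: UAC Tyr / UAC Tyr — identical.
Nonsynonymous differences: 1.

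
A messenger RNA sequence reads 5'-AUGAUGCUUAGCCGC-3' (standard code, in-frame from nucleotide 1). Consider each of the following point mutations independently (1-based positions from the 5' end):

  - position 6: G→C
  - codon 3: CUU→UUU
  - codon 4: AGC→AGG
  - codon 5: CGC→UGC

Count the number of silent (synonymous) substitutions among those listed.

Codon 2: AUG (Met) → AUC (Ile) — missense.
Codon 3: CUU (Leu) → UUU (Phe) — missense.
Codon 4: AGC (Ser) → AGG (Arg) — missense.
Codon 5: CGC (Arg) → UGC (Cys) — missense.
Synonymous: 0 of 4.

0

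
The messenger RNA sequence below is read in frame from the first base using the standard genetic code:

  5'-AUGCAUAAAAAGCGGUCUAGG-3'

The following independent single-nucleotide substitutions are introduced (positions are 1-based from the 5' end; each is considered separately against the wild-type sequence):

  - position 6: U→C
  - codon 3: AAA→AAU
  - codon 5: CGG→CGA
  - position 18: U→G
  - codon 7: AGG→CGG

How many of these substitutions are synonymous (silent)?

Codon 2: CAU (His) → CAC (His) — synonymous.
Codon 3: AAA (Lys) → AAU (Asn) — missense.
Codon 5: CGG (Arg) → CGA (Arg) — synonymous.
Codon 6: UCU (Ser) → UCG (Ser) — synonymous.
Codon 7: AGG (Arg) → CGG (Arg) — synonymous.
Synonymous: 4 of 5.

4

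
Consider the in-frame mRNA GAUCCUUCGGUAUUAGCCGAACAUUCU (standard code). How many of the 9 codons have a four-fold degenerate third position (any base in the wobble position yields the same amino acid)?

5

Codon 1 GAU (Asp): third position 2-fold.
Codon 2 CCU (Pro): third position 4-fold.
Codon 3 UCG (Ser): third position 4-fold.
Codon 4 GUA (Val): third position 4-fold.
Codon 5 UUA (Leu): third position 2-fold.
Codon 6 GCC (Ala): third position 4-fold.
Codon 7 GAA (Glu): third position 2-fold.
Codon 8 CAU (His): third position 2-fold.
Codon 9 UCU (Ser): third position 4-fold.
Four-fold degenerate third positions: 5.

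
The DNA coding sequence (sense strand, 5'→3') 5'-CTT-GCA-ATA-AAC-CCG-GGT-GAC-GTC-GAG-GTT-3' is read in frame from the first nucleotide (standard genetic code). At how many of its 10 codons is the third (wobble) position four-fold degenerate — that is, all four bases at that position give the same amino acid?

6

Codon 1 CTT (Leu): third position 4-fold.
Codon 2 GCA (Ala): third position 4-fold.
Codon 3 ATA (Ile): third position 3-fold.
Codon 4 AAC (Asn): third position 2-fold.
Codon 5 CCG (Pro): third position 4-fold.
Codon 6 GGT (Gly): third position 4-fold.
Codon 7 GAC (Asp): third position 2-fold.
Codon 8 GTC (Val): third position 4-fold.
Codon 9 GAG (Glu): third position 2-fold.
Codon 10 GTT (Val): third position 4-fold.
Four-fold degenerate third positions: 6.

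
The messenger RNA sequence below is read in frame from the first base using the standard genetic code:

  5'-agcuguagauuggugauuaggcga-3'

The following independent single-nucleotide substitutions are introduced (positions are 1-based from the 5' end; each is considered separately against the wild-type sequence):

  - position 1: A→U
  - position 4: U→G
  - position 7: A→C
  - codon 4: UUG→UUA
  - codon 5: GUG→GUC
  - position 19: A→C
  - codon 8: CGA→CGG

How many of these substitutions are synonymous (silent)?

5

Codon 1: AGC (Ser) → UGC (Cys) — missense.
Codon 2: UGU (Cys) → GGU (Gly) — missense.
Codon 3: AGA (Arg) → CGA (Arg) — synonymous.
Codon 4: UUG (Leu) → UUA (Leu) — synonymous.
Codon 5: GUG (Val) → GUC (Val) — synonymous.
Codon 7: AGG (Arg) → CGG (Arg) — synonymous.
Codon 8: CGA (Arg) → CGG (Arg) — synonymous.
Synonymous: 5 of 7.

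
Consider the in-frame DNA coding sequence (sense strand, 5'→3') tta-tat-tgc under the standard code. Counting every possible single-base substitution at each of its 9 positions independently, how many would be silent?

Codon 1 (TTA, Leu): 2 synonymous substitutions.
Codon 2 (TAT, Tyr): 1 synonymous substitution.
Codon 3 (TGC, Cys): 1 synonymous substitution.
Total: 2 + 1 + 1 = 4.

4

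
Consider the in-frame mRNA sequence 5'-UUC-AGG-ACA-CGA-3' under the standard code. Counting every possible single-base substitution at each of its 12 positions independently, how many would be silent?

Codon 1 (UUC, Phe): 1 synonymous substitution.
Codon 2 (AGG, Arg): 2 synonymous substitutions.
Codon 3 (ACA, Thr): 3 synonymous substitutions.
Codon 4 (CGA, Arg): 4 synonymous substitutions.
Total: 1 + 2 + 3 + 4 = 10.

10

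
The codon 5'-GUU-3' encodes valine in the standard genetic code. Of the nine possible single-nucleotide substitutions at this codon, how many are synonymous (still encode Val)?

Position 1: none → 0 synonymous.
Position 2: none → 0 synonymous.
Position 3: GUC, GUA, GUG → 3 synonymous.
Total: 0 + 0 + 3 = 3.

3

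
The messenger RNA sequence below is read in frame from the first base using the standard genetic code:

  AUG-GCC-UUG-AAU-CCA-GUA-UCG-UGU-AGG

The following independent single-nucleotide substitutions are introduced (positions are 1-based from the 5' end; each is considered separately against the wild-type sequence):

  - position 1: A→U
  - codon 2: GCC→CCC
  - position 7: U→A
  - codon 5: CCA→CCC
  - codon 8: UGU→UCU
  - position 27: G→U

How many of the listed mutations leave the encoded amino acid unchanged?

1

Codon 1: AUG (Met) → UUG (Leu) — missense.
Codon 2: GCC (Ala) → CCC (Pro) — missense.
Codon 3: UUG (Leu) → AUG (Met) — missense.
Codon 5: CCA (Pro) → CCC (Pro) — synonymous.
Codon 8: UGU (Cys) → UCU (Ser) — missense.
Codon 9: AGG (Arg) → AGU (Ser) — missense.
Synonymous: 1 of 6.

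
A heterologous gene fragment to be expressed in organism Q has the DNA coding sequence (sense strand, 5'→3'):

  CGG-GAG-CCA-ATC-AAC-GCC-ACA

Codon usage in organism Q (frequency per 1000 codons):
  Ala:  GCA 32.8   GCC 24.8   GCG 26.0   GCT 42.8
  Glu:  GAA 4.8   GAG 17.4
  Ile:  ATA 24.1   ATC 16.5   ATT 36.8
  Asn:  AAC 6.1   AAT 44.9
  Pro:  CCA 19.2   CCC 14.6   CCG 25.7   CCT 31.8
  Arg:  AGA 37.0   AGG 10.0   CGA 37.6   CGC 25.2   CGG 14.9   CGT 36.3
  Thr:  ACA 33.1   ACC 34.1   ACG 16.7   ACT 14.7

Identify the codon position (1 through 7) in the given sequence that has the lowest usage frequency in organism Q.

5

Codon 1 CGG (Arg): 14.9 per 1000.
Codon 2 GAG (Glu): 17.4 per 1000.
Codon 3 CCA (Pro): 19.2 per 1000.
Codon 4 ATC (Ile): 16.5 per 1000.
Codon 5 AAC (Asn): 6.1 per 1000.
Codon 6 GCC (Ala): 24.8 per 1000.
Codon 7 ACA (Thr): 33.1 per 1000.
Lowest frequency is 6.1 at codon 5.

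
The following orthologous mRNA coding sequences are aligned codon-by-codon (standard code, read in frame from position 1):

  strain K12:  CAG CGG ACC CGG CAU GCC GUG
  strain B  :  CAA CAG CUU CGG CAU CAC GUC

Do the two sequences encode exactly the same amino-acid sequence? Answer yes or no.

Codon 1: CAG Gln / CAA Gln — synonymous.
Codon 2: CGG Arg / CAG Gln — nonsynonymous.
Codon 3: ACC Thr / CUU Leu — nonsynonymous.
Codon 4: CGG Arg / CGG Arg — identical.
Codon 5: CAU His / CAU His — identical.
Codon 6: GCC Ala / CAC His — nonsynonymous.
Codon 7: GUG Val / GUC Val — synonymous.
Nonsynonymous differences: 3 → different protein.

no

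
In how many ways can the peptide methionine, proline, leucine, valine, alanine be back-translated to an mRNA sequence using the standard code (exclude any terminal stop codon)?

Met: 1 codon.
Pro: 4 codons.
Leu: 6 codons.
Val: 4 codons.
Ala: 4 codons.
1 × 4 × 6 × 4 × 4 = 384.

384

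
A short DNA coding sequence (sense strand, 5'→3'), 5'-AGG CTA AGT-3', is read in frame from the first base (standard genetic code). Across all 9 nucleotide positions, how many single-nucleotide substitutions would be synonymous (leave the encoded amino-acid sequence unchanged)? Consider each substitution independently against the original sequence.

7

Codon 1 (AGG, Arg): 2 synonymous substitutions.
Codon 2 (CTA, Leu): 4 synonymous substitutions.
Codon 3 (AGT, Ser): 1 synonymous substitution.
Total: 2 + 4 + 1 = 7.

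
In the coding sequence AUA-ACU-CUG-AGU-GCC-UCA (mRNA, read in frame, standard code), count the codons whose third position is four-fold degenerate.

Codon 1 AUA (Ile): third position 3-fold.
Codon 2 ACU (Thr): third position 4-fold.
Codon 3 CUG (Leu): third position 4-fold.
Codon 4 AGU (Ser): third position 2-fold.
Codon 5 GCC (Ala): third position 4-fold.
Codon 6 UCA (Ser): third position 4-fold.
Four-fold degenerate third positions: 4.

4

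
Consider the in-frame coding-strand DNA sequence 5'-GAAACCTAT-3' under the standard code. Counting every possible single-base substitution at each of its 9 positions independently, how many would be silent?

Codon 1 (GAA, Glu): 1 synonymous substitution.
Codon 2 (ACC, Thr): 3 synonymous substitutions.
Codon 3 (TAT, Tyr): 1 synonymous substitution.
Total: 1 + 3 + 1 = 5.

5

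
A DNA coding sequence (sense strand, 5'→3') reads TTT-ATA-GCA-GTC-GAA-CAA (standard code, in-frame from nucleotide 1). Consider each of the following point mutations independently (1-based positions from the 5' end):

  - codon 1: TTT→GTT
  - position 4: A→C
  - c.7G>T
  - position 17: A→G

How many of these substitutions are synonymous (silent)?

0

Codon 1: TTT (Phe) → GTT (Val) — missense.
Codon 2: ATA (Ile) → CTA (Leu) — missense.
Codon 3: GCA (Ala) → TCA (Ser) — missense.
Codon 6: CAA (Gln) → CGA (Arg) — missense.
Synonymous: 0 of 4.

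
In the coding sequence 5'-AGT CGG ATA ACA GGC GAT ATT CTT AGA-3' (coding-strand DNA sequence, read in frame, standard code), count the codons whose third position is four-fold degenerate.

Codon 1 AGT (Ser): third position 2-fold.
Codon 2 CGG (Arg): third position 4-fold.
Codon 3 ATA (Ile): third position 3-fold.
Codon 4 ACA (Thr): third position 4-fold.
Codon 5 GGC (Gly): third position 4-fold.
Codon 6 GAT (Asp): third position 2-fold.
Codon 7 ATT (Ile): third position 3-fold.
Codon 8 CTT (Leu): third position 4-fold.
Codon 9 AGA (Arg): third position 2-fold.
Four-fold degenerate third positions: 4.

4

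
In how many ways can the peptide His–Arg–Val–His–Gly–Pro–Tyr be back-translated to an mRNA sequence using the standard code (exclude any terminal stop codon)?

3072

His: 2 codons.
Arg: 6 codons.
Val: 4 codons.
His: 2 codons.
Gly: 4 codons.
Pro: 4 codons.
Tyr: 2 codons.
2 × 6 × 4 × 2 × 4 × 4 × 2 = 3072.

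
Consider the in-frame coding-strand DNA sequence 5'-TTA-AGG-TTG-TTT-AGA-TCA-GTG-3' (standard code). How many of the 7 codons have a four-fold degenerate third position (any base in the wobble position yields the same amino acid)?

Codon 1 TTA (Leu): third position 2-fold.
Codon 2 AGG (Arg): third position 2-fold.
Codon 3 TTG (Leu): third position 2-fold.
Codon 4 TTT (Phe): third position 2-fold.
Codon 5 AGA (Arg): third position 2-fold.
Codon 6 TCA (Ser): third position 4-fold.
Codon 7 GTG (Val): third position 4-fold.
Four-fold degenerate third positions: 2.

2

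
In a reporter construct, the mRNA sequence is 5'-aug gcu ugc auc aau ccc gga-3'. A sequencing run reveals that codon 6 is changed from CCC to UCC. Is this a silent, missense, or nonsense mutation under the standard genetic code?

missense

Position 16 falls in codon 6: CCC → Pro.
After the substitution the codon is UCC → Ser.
Pro ≠ Ser, so this is a missense mutation.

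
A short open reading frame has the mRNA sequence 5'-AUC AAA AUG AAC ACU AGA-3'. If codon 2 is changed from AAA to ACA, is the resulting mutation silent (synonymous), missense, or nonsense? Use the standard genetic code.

Position 5 falls in codon 2: AAA → Lys.
After the substitution the codon is ACA → Thr.
Lys ≠ Thr, so this is a missense mutation.

missense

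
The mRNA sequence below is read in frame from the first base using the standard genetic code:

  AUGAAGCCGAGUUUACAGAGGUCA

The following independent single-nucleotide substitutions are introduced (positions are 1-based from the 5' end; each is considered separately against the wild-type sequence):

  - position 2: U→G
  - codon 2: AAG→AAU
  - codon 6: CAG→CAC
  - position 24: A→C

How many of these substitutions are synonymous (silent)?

Codon 1: AUG (Met) → AGG (Arg) — missense.
Codon 2: AAG (Lys) → AAU (Asn) — missense.
Codon 6: CAG (Gln) → CAC (His) — missense.
Codon 8: UCA (Ser) → UCC (Ser) — synonymous.
Synonymous: 1 of 4.

1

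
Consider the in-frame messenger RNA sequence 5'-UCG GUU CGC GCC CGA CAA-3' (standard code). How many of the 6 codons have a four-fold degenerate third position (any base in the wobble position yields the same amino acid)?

Codon 1 UCG (Ser): third position 4-fold.
Codon 2 GUU (Val): third position 4-fold.
Codon 3 CGC (Arg): third position 4-fold.
Codon 4 GCC (Ala): third position 4-fold.
Codon 5 CGA (Arg): third position 4-fold.
Codon 6 CAA (Gln): third position 2-fold.
Four-fold degenerate third positions: 5.

5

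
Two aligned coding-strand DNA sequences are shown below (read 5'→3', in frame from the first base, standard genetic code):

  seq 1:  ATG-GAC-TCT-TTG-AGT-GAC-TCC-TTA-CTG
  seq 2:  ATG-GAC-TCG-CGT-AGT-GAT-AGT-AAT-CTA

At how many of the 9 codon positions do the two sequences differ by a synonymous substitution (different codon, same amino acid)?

Codon 1: ATG Met / ATG Met — identical.
Codon 2: GAC Asp / GAC Asp — identical.
Codon 3: TCT Ser / TCG Ser — synonymous.
Codon 4: TTG Leu / CGT Arg — nonsynonymous.
Codon 5: AGT Ser / AGT Ser — identical.
Codon 6: GAC Asp / GAT Asp — synonymous.
Codon 7: TCC Ser / AGT Ser — synonymous.
Codon 8: TTA Leu / AAT Asn — nonsynonymous.
Codon 9: CTG Leu / CTA Leu — synonymous.
Synonymous differences: 4.

4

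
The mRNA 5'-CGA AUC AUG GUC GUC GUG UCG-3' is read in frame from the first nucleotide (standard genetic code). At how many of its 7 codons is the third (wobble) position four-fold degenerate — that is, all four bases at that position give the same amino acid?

5

Codon 1 CGA (Arg): third position 4-fold.
Codon 2 AUC (Ile): third position 3-fold.
Codon 3 AUG (Met): third position 1-fold.
Codon 4 GUC (Val): third position 4-fold.
Codon 5 GUC (Val): third position 4-fold.
Codon 6 GUG (Val): third position 4-fold.
Codon 7 UCG (Ser): third position 4-fold.
Four-fold degenerate third positions: 5.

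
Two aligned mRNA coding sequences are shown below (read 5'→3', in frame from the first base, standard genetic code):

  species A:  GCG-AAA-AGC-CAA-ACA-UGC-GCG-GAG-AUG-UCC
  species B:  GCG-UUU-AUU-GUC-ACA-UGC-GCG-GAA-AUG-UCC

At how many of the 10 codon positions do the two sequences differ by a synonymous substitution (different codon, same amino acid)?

Codon 1: GCG Ala / GCG Ala — identical.
Codon 2: AAA Lys / UUU Phe — nonsynonymous.
Codon 3: AGC Ser / AUU Ile — nonsynonymous.
Codon 4: CAA Gln / GUC Val — nonsynonymous.
Codon 5: ACA Thr / ACA Thr — identical.
Codon 6: UGC Cys / UGC Cys — identical.
Codon 7: GCG Ala / GCG Ala — identical.
Codon 8: GAG Glu / GAA Glu — synonymous.
Codon 9: AUG Met / AUG Met — identical.
Codon 10: UCC Ser / UCC Ser — identical.
Synonymous differences: 1.

1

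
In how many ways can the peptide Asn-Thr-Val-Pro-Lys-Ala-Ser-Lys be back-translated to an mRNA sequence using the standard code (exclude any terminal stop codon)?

12288

Asn: 2 codons.
Thr: 4 codons.
Val: 4 codons.
Pro: 4 codons.
Lys: 2 codons.
Ala: 4 codons.
Ser: 6 codons.
Lys: 2 codons.
2 × 4 × 4 × 4 × 2 × 4 × 6 × 2 = 12288.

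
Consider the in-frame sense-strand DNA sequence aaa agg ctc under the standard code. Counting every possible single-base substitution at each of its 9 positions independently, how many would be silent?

Codon 1 (AAA, Lys): 1 synonymous substitution.
Codon 2 (AGG, Arg): 2 synonymous substitutions.
Codon 3 (CTC, Leu): 3 synonymous substitutions.
Total: 1 + 2 + 3 = 6.

6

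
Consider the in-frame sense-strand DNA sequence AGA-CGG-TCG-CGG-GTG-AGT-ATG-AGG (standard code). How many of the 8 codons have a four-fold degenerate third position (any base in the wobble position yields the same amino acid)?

4

Codon 1 AGA (Arg): third position 2-fold.
Codon 2 CGG (Arg): third position 4-fold.
Codon 3 TCG (Ser): third position 4-fold.
Codon 4 CGG (Arg): third position 4-fold.
Codon 5 GTG (Val): third position 4-fold.
Codon 6 AGT (Ser): third position 2-fold.
Codon 7 ATG (Met): third position 1-fold.
Codon 8 AGG (Arg): third position 2-fold.
Four-fold degenerate third positions: 4.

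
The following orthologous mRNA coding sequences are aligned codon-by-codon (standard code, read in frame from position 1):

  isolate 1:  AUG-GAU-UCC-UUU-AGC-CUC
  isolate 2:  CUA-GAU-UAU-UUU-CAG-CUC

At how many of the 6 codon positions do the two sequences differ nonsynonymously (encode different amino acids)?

3

Codon 1: AUG Met / CUA Leu — nonsynonymous.
Codon 2: GAU Asp / GAU Asp — identical.
Codon 3: UCC Ser / UAU Tyr — nonsynonymous.
Codon 4: UUU Phe / UUU Phe — identical.
Codon 5: AGC Ser / CAG Gln — nonsynonymous.
Codon 6: CUC Leu / CUC Leu — identical.
Nonsynonymous differences: 3.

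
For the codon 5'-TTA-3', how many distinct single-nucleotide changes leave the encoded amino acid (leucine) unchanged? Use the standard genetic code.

2

Position 1: CTA → 1 synonymous.
Position 2: none → 0 synonymous.
Position 3: TTG → 1 synonymous.
Total: 1 + 0 + 1 = 2.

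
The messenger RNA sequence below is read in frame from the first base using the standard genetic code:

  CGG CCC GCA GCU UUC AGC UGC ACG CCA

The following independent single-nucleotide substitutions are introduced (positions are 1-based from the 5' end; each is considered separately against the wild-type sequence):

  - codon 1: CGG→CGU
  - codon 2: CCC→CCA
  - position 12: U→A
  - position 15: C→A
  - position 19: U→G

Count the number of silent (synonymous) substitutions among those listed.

Codon 1: CGG (Arg) → CGU (Arg) — synonymous.
Codon 2: CCC (Pro) → CCA (Pro) — synonymous.
Codon 4: GCU (Ala) → GCA (Ala) — synonymous.
Codon 5: UUC (Phe) → UUA (Leu) — missense.
Codon 7: UGC (Cys) → GGC (Gly) — missense.
Synonymous: 3 of 5.

3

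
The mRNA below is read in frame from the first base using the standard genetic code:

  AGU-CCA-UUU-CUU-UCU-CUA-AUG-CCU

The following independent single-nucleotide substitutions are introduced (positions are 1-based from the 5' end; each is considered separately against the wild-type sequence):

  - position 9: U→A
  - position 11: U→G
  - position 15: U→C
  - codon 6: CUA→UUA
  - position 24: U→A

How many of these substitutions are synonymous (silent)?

Codon 3: UUU (Phe) → UUA (Leu) — missense.
Codon 4: CUU (Leu) → CGU (Arg) — missense.
Codon 5: UCU (Ser) → UCC (Ser) — synonymous.
Codon 6: CUA (Leu) → UUA (Leu) — synonymous.
Codon 8: CCU (Pro) → CCA (Pro) — synonymous.
Synonymous: 3 of 5.

3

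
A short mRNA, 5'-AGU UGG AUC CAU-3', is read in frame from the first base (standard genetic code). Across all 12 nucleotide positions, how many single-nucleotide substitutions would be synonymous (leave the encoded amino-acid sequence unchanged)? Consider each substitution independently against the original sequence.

4

Codon 1 (AGU, Ser): 1 synonymous substitution.
Codon 2 (UGG, Trp): 0 synonymous substitutions.
Codon 3 (AUC, Ile): 2 synonymous substitutions.
Codon 4 (CAU, His): 1 synonymous substitution.
Total: 1 + 0 + 2 + 1 = 4.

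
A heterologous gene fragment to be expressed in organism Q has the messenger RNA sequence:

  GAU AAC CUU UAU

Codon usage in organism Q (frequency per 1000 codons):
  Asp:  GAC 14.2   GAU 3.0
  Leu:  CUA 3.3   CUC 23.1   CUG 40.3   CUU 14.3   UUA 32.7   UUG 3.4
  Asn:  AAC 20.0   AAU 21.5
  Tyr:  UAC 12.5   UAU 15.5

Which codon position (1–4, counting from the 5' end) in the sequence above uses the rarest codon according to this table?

Codon 1 GAU (Asp): 3.0 per 1000.
Codon 2 AAC (Asn): 20.0 per 1000.
Codon 3 CUU (Leu): 14.3 per 1000.
Codon 4 UAU (Tyr): 15.5 per 1000.
Lowest frequency is 3.0 at codon 1.

1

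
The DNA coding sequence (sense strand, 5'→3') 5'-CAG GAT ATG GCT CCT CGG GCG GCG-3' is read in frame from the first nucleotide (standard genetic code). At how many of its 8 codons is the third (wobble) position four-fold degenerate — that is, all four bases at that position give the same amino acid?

Codon 1 CAG (Gln): third position 2-fold.
Codon 2 GAT (Asp): third position 2-fold.
Codon 3 ATG (Met): third position 1-fold.
Codon 4 GCT (Ala): third position 4-fold.
Codon 5 CCT (Pro): third position 4-fold.
Codon 6 CGG (Arg): third position 4-fold.
Codon 7 GCG (Ala): third position 4-fold.
Codon 8 GCG (Ala): third position 4-fold.
Four-fold degenerate third positions: 5.

5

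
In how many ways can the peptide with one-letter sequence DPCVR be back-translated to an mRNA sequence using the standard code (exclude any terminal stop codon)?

Asp: 2 codons.
Pro: 4 codons.
Cys: 2 codons.
Val: 4 codons.
Arg: 6 codons.
2 × 4 × 2 × 4 × 6 = 384.

384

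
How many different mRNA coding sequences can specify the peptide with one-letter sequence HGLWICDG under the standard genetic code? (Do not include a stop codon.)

His: 2 codons.
Gly: 4 codons.
Leu: 6 codons.
Trp: 1 codon.
Ile: 3 codons.
Cys: 2 codons.
Asp: 2 codons.
Gly: 4 codons.
2 × 4 × 6 × 1 × 3 × 2 × 2 × 4 = 2304.

2304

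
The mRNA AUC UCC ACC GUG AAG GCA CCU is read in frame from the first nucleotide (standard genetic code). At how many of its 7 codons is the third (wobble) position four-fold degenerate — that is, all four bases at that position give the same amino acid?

5

Codon 1 AUC (Ile): third position 3-fold.
Codon 2 UCC (Ser): third position 4-fold.
Codon 3 ACC (Thr): third position 4-fold.
Codon 4 GUG (Val): third position 4-fold.
Codon 5 AAG (Lys): third position 2-fold.
Codon 6 GCA (Ala): third position 4-fold.
Codon 7 CCU (Pro): third position 4-fold.
Four-fold degenerate third positions: 5.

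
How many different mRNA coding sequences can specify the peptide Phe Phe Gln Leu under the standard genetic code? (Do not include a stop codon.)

48

Phe: 2 codons.
Phe: 2 codons.
Gln: 2 codons.
Leu: 6 codons.
2 × 2 × 2 × 6 = 48.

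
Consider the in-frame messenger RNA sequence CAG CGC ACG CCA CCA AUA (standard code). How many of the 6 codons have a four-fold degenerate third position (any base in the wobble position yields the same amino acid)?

4

Codon 1 CAG (Gln): third position 2-fold.
Codon 2 CGC (Arg): third position 4-fold.
Codon 3 ACG (Thr): third position 4-fold.
Codon 4 CCA (Pro): third position 4-fold.
Codon 5 CCA (Pro): third position 4-fold.
Codon 6 AUA (Ile): third position 3-fold.
Four-fold degenerate third positions: 4.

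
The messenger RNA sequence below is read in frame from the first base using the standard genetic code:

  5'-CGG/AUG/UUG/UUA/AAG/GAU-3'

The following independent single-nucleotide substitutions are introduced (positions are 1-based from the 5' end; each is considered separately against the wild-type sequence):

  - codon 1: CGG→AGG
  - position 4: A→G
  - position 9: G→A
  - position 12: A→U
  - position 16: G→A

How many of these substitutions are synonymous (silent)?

2

Codon 1: CGG (Arg) → AGG (Arg) — synonymous.
Codon 2: AUG (Met) → GUG (Val) — missense.
Codon 3: UUG (Leu) → UUA (Leu) — synonymous.
Codon 4: UUA (Leu) → UUU (Phe) — missense.
Codon 6: GAU (Asp) → AAU (Asn) — missense.
Synonymous: 2 of 5.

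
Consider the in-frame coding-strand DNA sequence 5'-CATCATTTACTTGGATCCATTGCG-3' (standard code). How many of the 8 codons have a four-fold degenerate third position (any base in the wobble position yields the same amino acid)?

4

Codon 1 CAT (His): third position 2-fold.
Codon 2 CAT (His): third position 2-fold.
Codon 3 TTA (Leu): third position 2-fold.
Codon 4 CTT (Leu): third position 4-fold.
Codon 5 GGA (Gly): third position 4-fold.
Codon 6 TCC (Ser): third position 4-fold.
Codon 7 ATT (Ile): third position 3-fold.
Codon 8 GCG (Ala): third position 4-fold.
Four-fold degenerate third positions: 4.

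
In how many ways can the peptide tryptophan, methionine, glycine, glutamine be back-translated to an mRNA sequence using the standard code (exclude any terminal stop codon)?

Trp: 1 codon.
Met: 1 codon.
Gly: 4 codons.
Gln: 2 codons.
1 × 1 × 4 × 2 = 8.

8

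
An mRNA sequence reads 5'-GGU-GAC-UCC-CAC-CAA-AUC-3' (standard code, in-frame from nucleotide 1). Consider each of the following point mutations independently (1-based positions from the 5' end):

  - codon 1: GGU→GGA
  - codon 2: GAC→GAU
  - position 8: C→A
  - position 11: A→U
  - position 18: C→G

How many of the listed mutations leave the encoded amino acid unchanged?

Codon 1: GGU (Gly) → GGA (Gly) — synonymous.
Codon 2: GAC (Asp) → GAU (Asp) — synonymous.
Codon 3: UCC (Ser) → UAC (Tyr) — missense.
Codon 4: CAC (His) → CUC (Leu) — missense.
Codon 6: AUC (Ile) → AUG (Met) — missense.
Synonymous: 2 of 5.

2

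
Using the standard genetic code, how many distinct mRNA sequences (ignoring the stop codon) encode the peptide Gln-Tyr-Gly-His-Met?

32

Gln: 2 codons.
Tyr: 2 codons.
Gly: 4 codons.
His: 2 codons.
Met: 1 codon.
2 × 2 × 4 × 2 × 1 = 32.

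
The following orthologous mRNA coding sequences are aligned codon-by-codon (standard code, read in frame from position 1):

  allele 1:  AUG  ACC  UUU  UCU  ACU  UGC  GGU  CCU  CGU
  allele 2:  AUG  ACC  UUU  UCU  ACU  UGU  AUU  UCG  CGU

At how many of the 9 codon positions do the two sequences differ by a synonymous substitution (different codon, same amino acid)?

1

Codon 1: AUG Met / AUG Met — identical.
Codon 2: ACC Thr / ACC Thr — identical.
Codon 3: UUU Phe / UUU Phe — identical.
Codon 4: UCU Ser / UCU Ser — identical.
Codon 5: ACU Thr / ACU Thr — identical.
Codon 6: UGC Cys / UGU Cys — synonymous.
Codon 7: GGU Gly / AUU Ile — nonsynonymous.
Codon 8: CCU Pro / UCG Ser — nonsynonymous.
Codon 9: CGU Arg / CGU Arg — identical.
Synonymous differences: 1.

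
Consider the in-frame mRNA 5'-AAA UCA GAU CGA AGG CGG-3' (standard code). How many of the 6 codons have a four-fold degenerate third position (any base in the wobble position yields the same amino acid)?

Codon 1 AAA (Lys): third position 2-fold.
Codon 2 UCA (Ser): third position 4-fold.
Codon 3 GAU (Asp): third position 2-fold.
Codon 4 CGA (Arg): third position 4-fold.
Codon 5 AGG (Arg): third position 2-fold.
Codon 6 CGG (Arg): third position 4-fold.
Four-fold degenerate third positions: 3.

3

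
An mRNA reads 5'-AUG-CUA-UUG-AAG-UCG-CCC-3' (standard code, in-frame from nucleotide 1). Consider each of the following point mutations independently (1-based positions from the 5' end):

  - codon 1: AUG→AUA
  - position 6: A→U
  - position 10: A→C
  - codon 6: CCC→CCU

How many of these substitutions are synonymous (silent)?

Codon 1: AUG (Met) → AUA (Ile) — missense.
Codon 2: CUA (Leu) → CUU (Leu) — synonymous.
Codon 4: AAG (Lys) → CAG (Gln) — missense.
Codon 6: CCC (Pro) → CCU (Pro) — synonymous.
Synonymous: 2 of 4.

2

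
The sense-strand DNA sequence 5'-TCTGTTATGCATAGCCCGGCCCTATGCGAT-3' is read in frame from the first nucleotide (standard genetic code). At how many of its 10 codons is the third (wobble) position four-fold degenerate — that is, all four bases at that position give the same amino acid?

5

Codon 1 TCT (Ser): third position 4-fold.
Codon 2 GTT (Val): third position 4-fold.
Codon 3 ATG (Met): third position 1-fold.
Codon 4 CAT (His): third position 2-fold.
Codon 5 AGC (Ser): third position 2-fold.
Codon 6 CCG (Pro): third position 4-fold.
Codon 7 GCC (Ala): third position 4-fold.
Codon 8 CTA (Leu): third position 4-fold.
Codon 9 TGC (Cys): third position 2-fold.
Codon 10 GAT (Asp): third position 2-fold.
Four-fold degenerate third positions: 5.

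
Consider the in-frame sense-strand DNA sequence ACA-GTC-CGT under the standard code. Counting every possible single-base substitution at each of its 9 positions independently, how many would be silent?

Codon 1 (ACA, Thr): 3 synonymous substitutions.
Codon 2 (GTC, Val): 3 synonymous substitutions.
Codon 3 (CGT, Arg): 3 synonymous substitutions.
Total: 3 + 3 + 3 = 9.

9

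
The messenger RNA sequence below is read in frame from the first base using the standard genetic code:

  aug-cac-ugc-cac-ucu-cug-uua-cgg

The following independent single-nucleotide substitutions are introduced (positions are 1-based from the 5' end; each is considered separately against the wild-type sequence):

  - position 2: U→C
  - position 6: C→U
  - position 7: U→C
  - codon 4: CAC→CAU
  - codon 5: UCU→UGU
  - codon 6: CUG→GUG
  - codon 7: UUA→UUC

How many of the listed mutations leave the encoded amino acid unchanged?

Codon 1: AUG (Met) → ACG (Thr) — missense.
Codon 2: CAC (His) → CAU (His) — synonymous.
Codon 3: UGC (Cys) → CGC (Arg) — missense.
Codon 4: CAC (His) → CAU (His) — synonymous.
Codon 5: UCU (Ser) → UGU (Cys) — missense.
Codon 6: CUG (Leu) → GUG (Val) — missense.
Codon 7: UUA (Leu) → UUC (Phe) — missense.
Synonymous: 2 of 7.

2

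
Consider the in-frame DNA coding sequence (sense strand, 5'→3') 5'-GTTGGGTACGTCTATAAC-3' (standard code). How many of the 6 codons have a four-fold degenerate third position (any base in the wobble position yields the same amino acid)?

Codon 1 GTT (Val): third position 4-fold.
Codon 2 GGG (Gly): third position 4-fold.
Codon 3 TAC (Tyr): third position 2-fold.
Codon 4 GTC (Val): third position 4-fold.
Codon 5 TAT (Tyr): third position 2-fold.
Codon 6 AAC (Asn): third position 2-fold.
Four-fold degenerate third positions: 3.

3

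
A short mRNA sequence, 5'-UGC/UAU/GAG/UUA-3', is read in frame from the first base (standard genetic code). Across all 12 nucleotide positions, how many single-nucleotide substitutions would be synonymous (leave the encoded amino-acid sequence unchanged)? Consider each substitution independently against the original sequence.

5

Codon 1 (UGC, Cys): 1 synonymous substitution.
Codon 2 (UAU, Tyr): 1 synonymous substitution.
Codon 3 (GAG, Glu): 1 synonymous substitution.
Codon 4 (UUA, Leu): 2 synonymous substitutions.
Total: 1 + 1 + 1 + 2 = 5.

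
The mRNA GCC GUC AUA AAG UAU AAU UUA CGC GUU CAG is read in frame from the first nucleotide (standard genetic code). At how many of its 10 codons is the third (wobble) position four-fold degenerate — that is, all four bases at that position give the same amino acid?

4

Codon 1 GCC (Ala): third position 4-fold.
Codon 2 GUC (Val): third position 4-fold.
Codon 3 AUA (Ile): third position 3-fold.
Codon 4 AAG (Lys): third position 2-fold.
Codon 5 UAU (Tyr): third position 2-fold.
Codon 6 AAU (Asn): third position 2-fold.
Codon 7 UUA (Leu): third position 2-fold.
Codon 8 CGC (Arg): third position 4-fold.
Codon 9 GUU (Val): third position 4-fold.
Codon 10 CAG (Gln): third position 2-fold.
Four-fold degenerate third positions: 4.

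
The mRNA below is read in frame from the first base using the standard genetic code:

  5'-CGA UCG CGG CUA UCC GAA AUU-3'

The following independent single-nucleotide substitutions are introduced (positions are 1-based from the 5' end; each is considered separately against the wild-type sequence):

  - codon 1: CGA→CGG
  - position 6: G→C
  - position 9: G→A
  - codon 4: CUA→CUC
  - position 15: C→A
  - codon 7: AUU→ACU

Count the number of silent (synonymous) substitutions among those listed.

5

Codon 1: CGA (Arg) → CGG (Arg) — synonymous.
Codon 2: UCG (Ser) → UCC (Ser) — synonymous.
Codon 3: CGG (Arg) → CGA (Arg) — synonymous.
Codon 4: CUA (Leu) → CUC (Leu) — synonymous.
Codon 5: UCC (Ser) → UCA (Ser) — synonymous.
Codon 7: AUU (Ile) → ACU (Thr) — missense.
Synonymous: 5 of 6.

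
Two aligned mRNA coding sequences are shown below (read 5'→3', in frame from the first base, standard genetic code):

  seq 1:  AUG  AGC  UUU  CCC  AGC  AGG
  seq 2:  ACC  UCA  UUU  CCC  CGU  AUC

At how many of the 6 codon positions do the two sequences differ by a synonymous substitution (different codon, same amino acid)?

Codon 1: AUG Met / ACC Thr — nonsynonymous.
Codon 2: AGC Ser / UCA Ser — synonymous.
Codon 3: UUU Phe / UUU Phe — identical.
Codon 4: CCC Pro / CCC Pro — identical.
Codon 5: AGC Ser / CGU Arg — nonsynonymous.
Codon 6: AGG Arg / AUC Ile — nonsynonymous.
Synonymous differences: 1.

1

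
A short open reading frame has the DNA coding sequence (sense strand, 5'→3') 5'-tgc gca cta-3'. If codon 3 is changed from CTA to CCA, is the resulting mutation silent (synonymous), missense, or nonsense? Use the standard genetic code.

missense

Position 8 falls in codon 3: CTA → Leu.
After the substitution the codon is CCA → Pro.
Leu ≠ Pro, so this is a missense mutation.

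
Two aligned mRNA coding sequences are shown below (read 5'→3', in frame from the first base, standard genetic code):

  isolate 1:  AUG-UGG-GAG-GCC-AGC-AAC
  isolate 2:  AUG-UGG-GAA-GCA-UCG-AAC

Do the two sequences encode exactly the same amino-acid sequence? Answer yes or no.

yes

Codon 1: AUG Met / AUG Met — identical.
Codon 2: UGG Trp / UGG Trp — identical.
Codon 3: GAG Glu / GAA Glu — synonymous.
Codon 4: GCC Ala / GCA Ala — synonymous.
Codon 5: AGC Ser / UCG Ser — synonymous.
Codon 6: AAC Asn / AAC Asn — identical.
Nonsynonymous differences: 0 → same protein.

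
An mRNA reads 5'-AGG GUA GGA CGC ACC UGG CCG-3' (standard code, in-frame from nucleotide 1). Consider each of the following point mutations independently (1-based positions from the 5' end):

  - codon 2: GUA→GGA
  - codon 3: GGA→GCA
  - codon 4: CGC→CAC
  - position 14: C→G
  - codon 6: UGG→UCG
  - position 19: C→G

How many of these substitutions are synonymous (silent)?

0

Codon 2: GUA (Val) → GGA (Gly) — missense.
Codon 3: GGA (Gly) → GCA (Ala) — missense.
Codon 4: CGC (Arg) → CAC (His) — missense.
Codon 5: ACC (Thr) → AGC (Ser) — missense.
Codon 6: UGG (Trp) → UCG (Ser) — missense.
Codon 7: CCG (Pro) → GCG (Ala) — missense.
Synonymous: 0 of 6.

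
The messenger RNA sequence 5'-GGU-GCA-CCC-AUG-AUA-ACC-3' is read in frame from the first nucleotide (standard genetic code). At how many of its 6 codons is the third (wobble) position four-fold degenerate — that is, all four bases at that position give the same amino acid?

4

Codon 1 GGU (Gly): third position 4-fold.
Codon 2 GCA (Ala): third position 4-fold.
Codon 3 CCC (Pro): third position 4-fold.
Codon 4 AUG (Met): third position 1-fold.
Codon 5 AUA (Ile): third position 3-fold.
Codon 6 ACC (Thr): third position 4-fold.
Four-fold degenerate third positions: 4.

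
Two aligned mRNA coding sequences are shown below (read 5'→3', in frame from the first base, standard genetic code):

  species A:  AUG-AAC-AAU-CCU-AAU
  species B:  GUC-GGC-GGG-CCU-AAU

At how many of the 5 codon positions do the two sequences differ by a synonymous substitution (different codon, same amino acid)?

0

Codon 1: AUG Met / GUC Val — nonsynonymous.
Codon 2: AAC Asn / GGC Gly — nonsynonymous.
Codon 3: AAU Asn / GGG Gly — nonsynonymous.
Codon 4: CCU Pro / CCU Pro — identical.
Codon 5: AAU Asn / AAU Asn — identical.
Synonymous differences: 0.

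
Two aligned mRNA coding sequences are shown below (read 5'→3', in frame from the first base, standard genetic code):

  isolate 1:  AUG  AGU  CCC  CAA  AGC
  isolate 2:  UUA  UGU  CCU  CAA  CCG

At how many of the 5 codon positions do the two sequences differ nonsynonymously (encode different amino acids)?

3

Codon 1: AUG Met / UUA Leu — nonsynonymous.
Codon 2: AGU Ser / UGU Cys — nonsynonymous.
Codon 3: CCC Pro / CCU Pro — synonymous.
Codon 4: CAA Gln / CAA Gln — identical.
Codon 5: AGC Ser / CCG Pro — nonsynonymous.
Nonsynonymous differences: 3.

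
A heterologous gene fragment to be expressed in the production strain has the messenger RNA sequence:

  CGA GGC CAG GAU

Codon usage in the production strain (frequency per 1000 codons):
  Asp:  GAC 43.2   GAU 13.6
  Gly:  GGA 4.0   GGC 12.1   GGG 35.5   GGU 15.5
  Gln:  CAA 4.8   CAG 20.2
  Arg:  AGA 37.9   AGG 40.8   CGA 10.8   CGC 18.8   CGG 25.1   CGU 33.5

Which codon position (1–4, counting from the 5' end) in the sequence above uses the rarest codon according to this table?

Codon 1 CGA (Arg): 10.8 per 1000.
Codon 2 GGC (Gly): 12.1 per 1000.
Codon 3 CAG (Gln): 20.2 per 1000.
Codon 4 GAU (Asp): 13.6 per 1000.
Lowest frequency is 10.8 at codon 1.

1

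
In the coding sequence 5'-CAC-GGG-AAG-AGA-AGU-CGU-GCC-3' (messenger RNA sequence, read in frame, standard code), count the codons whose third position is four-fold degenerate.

Codon 1 CAC (His): third position 2-fold.
Codon 2 GGG (Gly): third position 4-fold.
Codon 3 AAG (Lys): third position 2-fold.
Codon 4 AGA (Arg): third position 2-fold.
Codon 5 AGU (Ser): third position 2-fold.
Codon 6 CGU (Arg): third position 4-fold.
Codon 7 GCC (Ala): third position 4-fold.
Four-fold degenerate third positions: 3.

3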